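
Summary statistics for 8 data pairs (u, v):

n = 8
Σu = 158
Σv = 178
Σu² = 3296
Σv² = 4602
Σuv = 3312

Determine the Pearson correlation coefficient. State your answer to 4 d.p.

r = (nΣuv − ΣuΣv) / √[(nΣu² − (Σu)²)(nΣv² − (Σv)²)]
Numerator: 8×3312 − 158×178 = -1628
Denominator: √[(26368 − 24964)(36816 − 31684)] = √[1404 × 5132] = 2684.2742
r = -1628 / 2684.2742 ≈ -0.6065

-0.6065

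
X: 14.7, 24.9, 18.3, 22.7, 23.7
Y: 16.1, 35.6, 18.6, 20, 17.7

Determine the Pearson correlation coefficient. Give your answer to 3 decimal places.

0.622

n = 5, ΣX = 104.3, ΣY = 108, ΣX² = 2247.97, ΣY² = 2585.82, ΣXY = 2336.98
nΣXY − ΣXΣY = 11684.9 − 11264.4 = 420.5
nΣX² − (ΣX)² = 11239.85 − 10878.49 = 361.36; nΣY² − (ΣY)² = 12929.1 − 11664 = 1265.1
r = 420.5 / √(361.36 × 1265.1) = 420.5 / 676.1335 ≈ 0.622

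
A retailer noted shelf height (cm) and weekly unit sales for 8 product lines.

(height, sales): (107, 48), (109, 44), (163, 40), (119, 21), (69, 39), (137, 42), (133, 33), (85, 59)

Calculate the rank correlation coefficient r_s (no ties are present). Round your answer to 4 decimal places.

-0.3333

Rank height: 3, 4, 8, 5, 1, 7, 6, 2
Rank sales: 7, 6, 4, 1, 3, 5, 2, 8
d = rank(height) − rank(sales): -4, -2, 4, 4, -2, 2, 4, -6; Σd² = 112
ρ = 1 − 6Σd² / [n(n²−1)] = 1 − 6×112 / (8×63) = 1 − 672/504 ≈ -0.3333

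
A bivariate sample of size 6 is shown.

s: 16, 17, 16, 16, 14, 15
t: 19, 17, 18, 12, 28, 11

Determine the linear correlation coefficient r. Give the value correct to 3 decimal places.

n = 6, Σs = 94, Σt = 105, Σs² = 1478, Σt² = 2023, Σst = 1630
nΣst − ΣsΣt = 9780 − 9870 = -90
nΣs² − (Σs)² = 8868 − 8836 = 32; nΣt² − (Σt)² = 12138 − 11025 = 1113
r = -90 / √(32 × 1113) = -90 / 188.7220 ≈ -0.477

-0.477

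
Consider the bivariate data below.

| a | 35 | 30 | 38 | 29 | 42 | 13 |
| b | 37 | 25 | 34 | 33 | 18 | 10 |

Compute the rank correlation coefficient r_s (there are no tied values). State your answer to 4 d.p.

Rank a: 4, 3, 5, 2, 6, 1
Rank b: 6, 3, 5, 4, 2, 1
d = rank(a) − rank(b): -2, 0, 0, -2, 4, 0; Σd² = 24
ρ = 1 − 6Σd² / [n(n²−1)] = 1 − 6×24 / (6×35) = 1 − 144/210 ≈ 0.3143

0.3143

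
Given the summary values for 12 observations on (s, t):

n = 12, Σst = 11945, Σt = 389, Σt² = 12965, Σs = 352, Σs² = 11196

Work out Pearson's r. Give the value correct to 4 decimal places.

0.9612

r = (nΣst − ΣsΣt) / √[(nΣs² − (Σs)²)(nΣt² − (Σt)²)]
Numerator: 12×11945 − 352×389 = 6412
Denominator: √[(134352 − 123904)(155580 − 151321)] = √[10448 × 4259] = 6670.6845
r = 6412 / 6670.6845 ≈ 0.9612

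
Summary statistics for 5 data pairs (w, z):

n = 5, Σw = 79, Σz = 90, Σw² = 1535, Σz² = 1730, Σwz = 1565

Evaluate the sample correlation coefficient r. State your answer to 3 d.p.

0.805

r = (nΣwz − ΣwΣz) / √[(nΣw² − (Σw)²)(nΣz² − (Σz)²)]
Numerator: 5×1565 − 79×90 = 715
Denominator: √[(7675 − 6241)(8650 − 8100)] = √[1434 × 550] = 888.0878
r = 715 / 888.0878 ≈ 0.805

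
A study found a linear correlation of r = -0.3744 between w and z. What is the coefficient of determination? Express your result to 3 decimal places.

0.140

r² = (-0.3744)² = 0.140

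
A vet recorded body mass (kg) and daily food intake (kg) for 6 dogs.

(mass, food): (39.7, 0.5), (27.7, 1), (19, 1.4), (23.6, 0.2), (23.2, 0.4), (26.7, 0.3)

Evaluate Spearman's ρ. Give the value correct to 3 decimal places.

Rank mass: 6, 5, 1, 3, 2, 4
Rank food: 4, 5, 6, 1, 3, 2
d = rank(mass) − rank(food): 2, 0, -5, 2, -1, 2; Σd² = 38
ρ = 1 − 6Σd² / [n(n²−1)] = 1 − 6×38 / (6×35) = 1 − 228/210 ≈ -0.086

-0.086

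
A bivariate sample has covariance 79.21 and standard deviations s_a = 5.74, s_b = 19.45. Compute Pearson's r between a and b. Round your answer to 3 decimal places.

0.709

r = Cov(a,b) / (s_a · s_b) = 79.21 / (5.74 × 19.45)
  = 79.21 / 111.6430 ≈ 0.709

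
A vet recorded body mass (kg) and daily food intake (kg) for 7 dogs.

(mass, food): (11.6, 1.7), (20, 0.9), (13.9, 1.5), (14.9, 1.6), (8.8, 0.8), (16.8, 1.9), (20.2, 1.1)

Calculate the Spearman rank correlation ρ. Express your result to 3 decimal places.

0.036

Rank mass: 2, 6, 3, 4, 1, 5, 7
Rank food: 6, 2, 4, 5, 1, 7, 3
d = rank(mass) − rank(food): -4, 4, -1, -1, 0, -2, 4; Σd² = 54
ρ = 1 − 6Σd² / [n(n²−1)] = 1 − 6×54 / (7×48) = 1 − 324/336 ≈ 0.036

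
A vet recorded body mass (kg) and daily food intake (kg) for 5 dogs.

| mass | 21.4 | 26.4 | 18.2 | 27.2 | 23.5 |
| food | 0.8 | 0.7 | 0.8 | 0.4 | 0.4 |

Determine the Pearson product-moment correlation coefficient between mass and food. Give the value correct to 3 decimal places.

n = 5, Σx = 116.7, Σy = 3.1, Σx² = 2778.25, Σy² = 2.09, Σxy = 70.44
nΣxy − ΣxΣy = 352.2 − 361.77 = -9.57
nΣx² − (Σx)² = 13891.25 − 13618.89 = 272.36; nΣy² − (Σy)² = 10.45 − 9.61 = 0.84
r = -9.57 / √(272.36 × 0.84) = -9.57 / 15.1256 ≈ -0.633

-0.633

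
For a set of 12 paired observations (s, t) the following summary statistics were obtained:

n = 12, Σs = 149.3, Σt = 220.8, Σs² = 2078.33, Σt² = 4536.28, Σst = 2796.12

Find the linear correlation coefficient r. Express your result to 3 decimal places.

r = (nΣst − ΣsΣt) / √[(nΣs² − (Σs)²)(nΣt² − (Σt)²)]
Numerator: 12×2796.12 − 149.3×220.8 = 588
Denominator: √[(24939.96 − 22290.49)(54435.36 − 48752.64)] = √[2649.47 × 5682.72] = 3880.2315
r = 588 / 3880.2315 ≈ 0.152

0.152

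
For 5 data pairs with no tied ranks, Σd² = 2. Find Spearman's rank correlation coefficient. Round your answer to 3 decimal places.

ρ = 1 − 6Σd² / [n(n²−1)] = 1 − 6×2 / (5×24)
  = 1 − 12/120 = 1 − 0.1000 ≈ 0.900

0.900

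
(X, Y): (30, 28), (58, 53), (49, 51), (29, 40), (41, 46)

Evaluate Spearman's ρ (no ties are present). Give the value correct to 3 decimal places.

0.900

Rank X: 2, 5, 4, 1, 3
Rank Y: 1, 5, 4, 2, 3
d = rank(X) − rank(Y): 1, 0, 0, -1, 0; Σd² = 2
ρ = 1 − 6Σd² / [n(n²−1)] = 1 − 6×2 / (5×24) = 1 − 12/120 ≈ 0.900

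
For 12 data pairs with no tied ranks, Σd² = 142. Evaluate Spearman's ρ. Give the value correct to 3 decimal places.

ρ = 1 − 6Σd² / [n(n²−1)] = 1 − 6×142 / (12×143)
  = 1 − 852/1716 = 1 − 0.4965 ≈ 0.503

0.503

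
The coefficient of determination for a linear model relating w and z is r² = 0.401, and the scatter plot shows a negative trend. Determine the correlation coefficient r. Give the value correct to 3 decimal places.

-0.633

|r| = √0.401 = 0.633
The association is negative, so r = −0.633.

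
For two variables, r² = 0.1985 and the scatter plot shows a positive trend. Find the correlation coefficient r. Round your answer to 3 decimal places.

0.446

|r| = √0.1985 = 0.446
The association is positive, so r = 0.446.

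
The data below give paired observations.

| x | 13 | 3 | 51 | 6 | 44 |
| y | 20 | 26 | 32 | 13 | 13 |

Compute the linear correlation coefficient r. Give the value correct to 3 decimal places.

n = 5, Σx = 117, Σy = 104, Σx² = 4751, Σy² = 2438, Σxy = 2620
nΣxy − ΣxΣy = 13100 − 12168 = 932
nΣx² − (Σx)² = 23755 − 13689 = 10066; nΣy² − (Σy)² = 12190 − 10816 = 1374
r = 932 / √(10066 × 1374) = 932 / 3718.9628 ≈ 0.251

0.251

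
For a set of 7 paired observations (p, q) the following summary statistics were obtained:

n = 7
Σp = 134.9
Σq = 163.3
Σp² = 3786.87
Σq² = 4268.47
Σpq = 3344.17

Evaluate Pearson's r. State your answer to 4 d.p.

r = (nΣpq − ΣpΣq) / √[(nΣp² − (Σp)²)(nΣq² − (Σq)²)]
Numerator: 7×3344.17 − 134.9×163.3 = 1380.02
Denominator: √[(26508.09 − 18198.01)(29879.29 − 26666.89)] = √[8310.08 × 3212.4] = 5166.7496
r = 1380.02 / 5166.7496 ≈ 0.2671

0.2671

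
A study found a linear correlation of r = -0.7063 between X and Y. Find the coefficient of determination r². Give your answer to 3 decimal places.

r² = (-0.7063)² = 0.499

0.499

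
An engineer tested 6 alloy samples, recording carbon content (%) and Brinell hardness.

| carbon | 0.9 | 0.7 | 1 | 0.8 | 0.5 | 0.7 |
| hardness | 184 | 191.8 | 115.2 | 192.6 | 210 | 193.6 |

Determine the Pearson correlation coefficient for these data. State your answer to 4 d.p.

n = 6, Σx = 4.6, Σy = 1087.2, Σx² = 3.68, Σy² = 202590, Σxy = 809.66
nΣxy − ΣxΣy = 4857.96 − 5001.12 = -143.16
nΣx² − (Σx)² = 22.08 − 21.16 = 0.92; nΣy² − (Σy)² = 1215540 − 1182003.84 = 33536.16
r = -143.16 / √(0.92 × 33536.16) = -143.16 / 175.6510 ≈ -0.8150

-0.8150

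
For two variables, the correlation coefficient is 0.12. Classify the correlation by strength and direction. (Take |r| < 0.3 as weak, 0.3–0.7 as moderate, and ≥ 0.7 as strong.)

r = 0.12 > 0 so the relationship is positive.
|r| = 0.12, which falls in the weak range.

weak positive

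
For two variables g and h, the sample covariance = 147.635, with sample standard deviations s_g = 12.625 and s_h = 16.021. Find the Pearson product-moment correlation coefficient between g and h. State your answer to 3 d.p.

0.730

r = Cov(g,h) / (s_g · s_h) = 147.635 / (12.625 × 16.021)
  = 147.635 / 202.2651 ≈ 0.730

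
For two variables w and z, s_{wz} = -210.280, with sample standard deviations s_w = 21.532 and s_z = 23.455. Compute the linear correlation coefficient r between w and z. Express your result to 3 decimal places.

-0.416

r = Cov(w,z) / (s_w · s_z) = -210.280 / (21.532 × 23.455)
  = -210.280 / 505.0331 ≈ -0.416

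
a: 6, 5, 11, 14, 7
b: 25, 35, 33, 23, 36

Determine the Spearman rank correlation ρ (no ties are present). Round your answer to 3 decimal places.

Rank a: 2, 1, 4, 5, 3
Rank b: 2, 4, 3, 1, 5
d = rank(a) − rank(b): 0, -3, 1, 4, -2; Σd² = 30
ρ = 1 − 6Σd² / [n(n²−1)] = 1 − 6×30 / (5×24) = 1 − 180/120 ≈ -0.500

-0.500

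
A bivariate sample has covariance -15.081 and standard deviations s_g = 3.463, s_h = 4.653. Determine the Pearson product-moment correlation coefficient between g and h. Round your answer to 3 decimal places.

-0.936

r = Cov(g,h) / (s_g · s_h) = -15.081 / (3.463 × 4.653)
  = -15.081 / 16.1133 ≈ -0.936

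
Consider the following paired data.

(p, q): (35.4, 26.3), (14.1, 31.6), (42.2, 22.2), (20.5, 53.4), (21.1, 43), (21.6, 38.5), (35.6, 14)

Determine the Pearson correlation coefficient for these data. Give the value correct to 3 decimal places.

n = 7, Σp = 190.5, Σq = 229, Σp² = 5832.19, Σq² = 8561.9, Σpq = 5645.42
nΣpq − ΣpΣq = 39517.94 − 43624.5 = -4106.56
nΣp² − (Σp)² = 40825.33 − 36290.25 = 4535.08; nΣq² − (Σq)² = 59933.3 − 52441 = 7492.3
r = -4106.56 / √(4535.08 × 7492.3) = -4106.56 / 5829.0805 ≈ -0.704

-0.704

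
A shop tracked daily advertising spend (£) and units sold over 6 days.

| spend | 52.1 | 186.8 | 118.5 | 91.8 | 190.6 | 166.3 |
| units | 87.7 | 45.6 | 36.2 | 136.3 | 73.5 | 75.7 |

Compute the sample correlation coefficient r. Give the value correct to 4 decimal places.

n = 6, Σx = 806.1, Σy = 455, Σx² = 124062.19, Σy² = 40791.52, Σxy = 56487.3
nΣxy − ΣxΣy = 338923.8 − 366775.5 = -27851.7
nΣx² − (Σx)² = 744373.14 − 649797.21 = 94575.93; nΣy² − (Σy)² = 244749.12 − 207025 = 37724.12
r = -27851.7 / √(94575.93 × 37724.12) = -27851.7 / 59731.0115 ≈ -0.4663

-0.4663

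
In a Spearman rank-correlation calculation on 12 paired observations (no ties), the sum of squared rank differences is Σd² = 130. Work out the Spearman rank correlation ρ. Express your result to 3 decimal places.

ρ = 1 − 6Σd² / [n(n²−1)] = 1 − 6×130 / (12×143)
  = 1 − 780/1716 = 1 − 0.4545 ≈ 0.545

0.545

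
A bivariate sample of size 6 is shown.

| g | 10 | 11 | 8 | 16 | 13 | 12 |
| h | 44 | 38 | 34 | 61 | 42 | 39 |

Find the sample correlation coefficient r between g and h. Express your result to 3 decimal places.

0.851

n = 6, Σg = 70, Σh = 258, Σg² = 854, Σh² = 11542, Σgh = 3120
nΣgh − ΣgΣh = 18720 − 18060 = 660
nΣg² − (Σg)² = 5124 − 4900 = 224; nΣh² − (Σh)² = 69252 − 66564 = 2688
r = 660 / √(224 × 2688) = 660 / 775.9588 ≈ 0.851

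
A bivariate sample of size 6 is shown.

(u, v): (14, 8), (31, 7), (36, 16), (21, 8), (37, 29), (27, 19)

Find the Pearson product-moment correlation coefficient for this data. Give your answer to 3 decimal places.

0.653

n = 6, Σu = 166, Σv = 87, Σu² = 4992, Σv² = 1635, Σuv = 2659
nΣuv − ΣuΣv = 15954 − 14442 = 1512
nΣu² − (Σu)² = 29952 − 27556 = 2396; nΣv² − (Σv)² = 9810 − 7569 = 2241
r = 1512 / √(2396 × 2241) = 1512 / 2317.2044 ≈ 0.653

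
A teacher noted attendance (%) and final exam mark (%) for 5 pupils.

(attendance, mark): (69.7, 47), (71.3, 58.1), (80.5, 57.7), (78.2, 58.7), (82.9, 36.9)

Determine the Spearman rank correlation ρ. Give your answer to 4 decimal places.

Rank attendance: 1, 2, 4, 3, 5
Rank mark: 2, 4, 3, 5, 1
d = rank(attendance) − rank(mark): -1, -2, 1, -2, 4; Σd² = 26
ρ = 1 − 6Σd² / [n(n²−1)] = 1 − 6×26 / (5×24) = 1 − 156/120 ≈ -0.3000

-0.3000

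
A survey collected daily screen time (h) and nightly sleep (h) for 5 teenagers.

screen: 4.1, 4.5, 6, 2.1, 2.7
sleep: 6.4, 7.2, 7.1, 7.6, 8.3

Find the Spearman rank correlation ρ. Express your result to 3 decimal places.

-0.600

Rank screen: 3, 4, 5, 1, 2
Rank sleep: 1, 3, 2, 4, 5
d = rank(screen) − rank(sleep): 2, 1, 3, -3, -3; Σd² = 32
ρ = 1 − 6Σd² / [n(n²−1)] = 1 − 6×32 / (5×24) = 1 − 192/120 ≈ -0.600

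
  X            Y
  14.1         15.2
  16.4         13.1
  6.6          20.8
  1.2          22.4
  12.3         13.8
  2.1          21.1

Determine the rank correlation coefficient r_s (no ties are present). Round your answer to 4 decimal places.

-0.9429

Rank X: 5, 6, 3, 1, 4, 2
Rank Y: 3, 1, 4, 6, 2, 5
d = rank(X) − rank(Y): 2, 5, -1, -5, 2, -3; Σd² = 68
ρ = 1 − 6Σd² / [n(n²−1)] = 1 − 6×68 / (6×35) = 1 − 408/210 ≈ -0.9429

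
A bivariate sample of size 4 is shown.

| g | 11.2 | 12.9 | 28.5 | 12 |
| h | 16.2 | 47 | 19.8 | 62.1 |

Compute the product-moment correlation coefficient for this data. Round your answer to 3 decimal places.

n = 4, Σg = 64.6, Σh = 145.1, Σg² = 1248.1, Σh² = 6719.89, Σgh = 2097.24
nΣgh − ΣgΣh = 8388.96 − 9373.46 = -984.5
nΣg² − (Σg)² = 4992.4 − 4173.16 = 819.24; nΣh² − (Σh)² = 26879.56 − 21054.01 = 5825.55
r = -984.5 / √(819.24 × 5825.55) = -984.5 / 2184.6106 ≈ -0.451

-0.451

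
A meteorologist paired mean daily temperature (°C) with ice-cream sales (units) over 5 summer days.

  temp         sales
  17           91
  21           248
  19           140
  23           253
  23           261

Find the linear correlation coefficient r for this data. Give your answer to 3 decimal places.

n = 5, Σx = 103, Σy = 993, Σx² = 2149, Σy² = 221515, Σxy = 21237
nΣxy − ΣxΣy = 106185 − 102279 = 3906
nΣx² − (Σx)² = 10745 − 10609 = 136; nΣy² − (Σy)² = 1107575 − 986049 = 121526
r = 3906 / √(136 × 121526) = 3906 / 4065.4072 ≈ 0.961

0.961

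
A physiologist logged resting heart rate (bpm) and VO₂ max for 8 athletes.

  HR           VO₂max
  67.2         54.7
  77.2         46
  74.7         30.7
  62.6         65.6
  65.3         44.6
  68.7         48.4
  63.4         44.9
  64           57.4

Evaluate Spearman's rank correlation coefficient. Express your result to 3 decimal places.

Rank HR: 5, 8, 7, 1, 4, 6, 2, 3
Rank VO₂max: 6, 4, 1, 8, 2, 5, 3, 7
d = rank(HR) − rank(VO₂max): -1, 4, 6, -7, 2, 1, -1, -4; Σd² = 124
ρ = 1 − 6Σd² / [n(n²−1)] = 1 − 6×124 / (8×63) = 1 − 744/504 ≈ -0.476

-0.476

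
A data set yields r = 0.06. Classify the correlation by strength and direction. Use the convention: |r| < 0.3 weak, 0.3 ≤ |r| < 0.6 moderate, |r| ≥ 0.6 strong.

r = 0.06 > 0 so the relationship is positive.
|r| = 0.06, which falls in the weak range.

weak positive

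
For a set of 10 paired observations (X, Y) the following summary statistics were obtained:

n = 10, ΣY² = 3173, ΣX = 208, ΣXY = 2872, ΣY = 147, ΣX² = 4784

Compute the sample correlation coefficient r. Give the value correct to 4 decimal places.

r = (nΣXY − ΣXΣY) / √[(nΣX² − (ΣX)²)(nΣY² − (ΣY)²)]
Numerator: 10×2872 − 208×147 = -1856
Denominator: √[(47840 − 43264)(31730 − 21609)] = √[4576 × 10121] = 6805.4167
r = -1856 / 6805.4167 ≈ -0.2727

-0.2727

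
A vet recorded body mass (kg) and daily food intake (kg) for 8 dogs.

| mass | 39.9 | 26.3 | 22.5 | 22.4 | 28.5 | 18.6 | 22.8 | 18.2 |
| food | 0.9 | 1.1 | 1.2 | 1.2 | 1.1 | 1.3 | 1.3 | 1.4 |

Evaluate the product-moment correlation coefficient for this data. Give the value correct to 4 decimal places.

-0.9466

n = 8, Σx = 199.2, Σy = 9.5, Σx² = 5301, Σy² = 11.45, Σxy = 229.37
nΣxy − ΣxΣy = 1834.96 − 1892.4 = -57.44
nΣx² − (Σx)² = 42408 − 39680.64 = 2727.36; nΣy² − (Σy)² = 91.6 − 90.25 = 1.35
r = -57.44 / √(2727.36 × 1.35) = -57.44 / 60.6790 ≈ -0.9466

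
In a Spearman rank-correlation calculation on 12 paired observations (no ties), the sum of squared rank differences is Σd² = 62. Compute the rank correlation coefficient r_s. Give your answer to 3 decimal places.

0.783

ρ = 1 − 6Σd² / [n(n²−1)] = 1 − 6×62 / (12×143)
  = 1 − 372/1716 = 1 − 0.2168 ≈ 0.783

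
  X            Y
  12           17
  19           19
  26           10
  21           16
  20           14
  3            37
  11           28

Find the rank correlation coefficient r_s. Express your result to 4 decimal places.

-0.9286

Rank X: 3, 4, 7, 6, 5, 1, 2
Rank Y: 4, 5, 1, 3, 2, 7, 6
d = rank(X) − rank(Y): -1, -1, 6, 3, 3, -6, -4; Σd² = 108
ρ = 1 − 6Σd² / [n(n²−1)] = 1 − 6×108 / (7×48) = 1 − 648/336 ≈ -0.9286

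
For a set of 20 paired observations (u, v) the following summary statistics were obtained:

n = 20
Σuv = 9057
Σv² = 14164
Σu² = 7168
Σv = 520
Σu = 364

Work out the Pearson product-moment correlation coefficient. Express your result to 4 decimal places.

r = (nΣuv − ΣuΣv) / √[(nΣu² − (Σu)²)(nΣv² − (Σv)²)]
Numerator: 20×9057 − 364×520 = -8140
Denominator: √[(143360 − 132496)(283280 − 270400)] = √[10864 × 12880] = 11829.1301
r = -8140 / 11829.1301 ≈ -0.6881

-0.6881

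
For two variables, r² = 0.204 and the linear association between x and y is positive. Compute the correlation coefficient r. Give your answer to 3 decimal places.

0.452

|r| = √0.204 = 0.452
The association is positive, so r = 0.452.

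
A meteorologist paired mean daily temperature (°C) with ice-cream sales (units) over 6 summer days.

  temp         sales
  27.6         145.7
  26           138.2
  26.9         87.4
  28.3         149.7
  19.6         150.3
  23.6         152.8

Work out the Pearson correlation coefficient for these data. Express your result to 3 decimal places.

n = 6, Σx = 152, Σy = 824.1, Σx² = 3903.38, Σy² = 116314.51, Σxy = 20754.05
nΣxy − ΣxΣy = 124524.3 − 125263.2 = -738.9
nΣx² − (Σx)² = 23420.28 − 23104 = 316.28; nΣy² − (Σy)² = 697887.06 − 679140.81 = 18746.25
r = -738.9 / √(316.28 × 18746.25) = -738.9 / 2434.9669 ≈ -0.303

-0.303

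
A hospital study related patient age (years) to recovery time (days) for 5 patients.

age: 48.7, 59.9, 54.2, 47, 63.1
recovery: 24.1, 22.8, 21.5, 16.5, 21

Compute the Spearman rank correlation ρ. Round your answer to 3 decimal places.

0.100

Rank age: 2, 4, 3, 1, 5
Rank recovery: 5, 4, 3, 1, 2
d = rank(age) − rank(recovery): -3, 0, 0, 0, 3; Σd² = 18
ρ = 1 − 6Σd² / [n(n²−1)] = 1 − 6×18 / (5×24) = 1 − 108/120 ≈ 0.100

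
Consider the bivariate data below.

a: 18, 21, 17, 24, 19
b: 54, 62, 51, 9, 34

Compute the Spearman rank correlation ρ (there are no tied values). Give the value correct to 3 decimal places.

Rank a: 2, 4, 1, 5, 3
Rank b: 4, 5, 3, 1, 2
d = rank(a) − rank(b): -2, -1, -2, 4, 1; Σd² = 26
ρ = 1 − 6Σd² / [n(n²−1)] = 1 − 6×26 / (5×24) = 1 − 156/120 ≈ -0.300

-0.300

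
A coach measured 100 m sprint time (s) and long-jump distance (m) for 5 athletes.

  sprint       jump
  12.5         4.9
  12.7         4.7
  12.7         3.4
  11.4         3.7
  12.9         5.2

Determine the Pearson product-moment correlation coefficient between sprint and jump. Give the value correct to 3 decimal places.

n = 5, Σx = 62.2, Σy = 21.9, Σx² = 775.2, Σy² = 98.39, Σxy = 273.38
nΣxy − ΣxΣy = 1366.9 − 1362.18 = 4.72
nΣx² − (Σx)² = 3876 − 3868.84 = 7.16; nΣy² − (Σy)² = 491.95 − 479.61 = 12.34
r = 4.72 / √(7.16 × 12.34) = 4.72 / 9.3997 ≈ 0.502

0.502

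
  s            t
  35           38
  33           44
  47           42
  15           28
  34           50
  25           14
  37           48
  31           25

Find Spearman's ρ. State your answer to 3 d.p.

Rank s: 6, 4, 8, 1, 5, 2, 7, 3
Rank t: 4, 6, 5, 3, 8, 1, 7, 2
d = rank(s) − rank(t): 2, -2, 3, -2, -3, 1, 0, 1; Σd² = 32
ρ = 1 − 6Σd² / [n(n²−1)] = 1 − 6×32 / (8×63) = 1 − 192/504 ≈ 0.619

0.619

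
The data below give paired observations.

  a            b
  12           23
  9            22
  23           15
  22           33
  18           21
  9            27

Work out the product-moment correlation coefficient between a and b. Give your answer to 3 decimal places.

-0.101

n = 6, Σa = 93, Σb = 141, Σa² = 1643, Σb² = 3497, Σab = 2166
nΣab − ΣaΣb = 12996 − 13113 = -117
nΣa² − (Σa)² = 9858 − 8649 = 1209; nΣb² − (Σb)² = 20982 − 19881 = 1101
r = -117 / √(1209 × 1101) = -117 / 1153.7370 ≈ -0.101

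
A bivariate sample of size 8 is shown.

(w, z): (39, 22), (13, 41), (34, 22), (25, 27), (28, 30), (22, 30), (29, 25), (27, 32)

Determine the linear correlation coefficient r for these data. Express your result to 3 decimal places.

n = 8, Σw = 217, Σz = 229, Σw² = 6309, Σz² = 6827, Σwz = 5903
nΣwz − ΣwΣz = 47224 − 49693 = -2469
nΣw² − (Σw)² = 50472 − 47089 = 3383; nΣz² − (Σz)² = 54616 − 52441 = 2175
r = -2469 / √(3383 × 2175) = -2469 / 2712.5680 ≈ -0.910

-0.910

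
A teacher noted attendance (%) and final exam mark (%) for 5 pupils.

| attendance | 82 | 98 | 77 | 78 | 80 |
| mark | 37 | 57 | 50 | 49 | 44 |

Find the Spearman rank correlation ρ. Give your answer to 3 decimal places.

Rank attendance: 4, 5, 1, 2, 3
Rank mark: 1, 5, 4, 3, 2
d = rank(attendance) − rank(mark): 3, 0, -3, -1, 1; Σd² = 20
ρ = 1 − 6Σd² / [n(n²−1)] = 1 − 6×20 / (5×24) = 1 − 120/120 ≈ 0.000

0.000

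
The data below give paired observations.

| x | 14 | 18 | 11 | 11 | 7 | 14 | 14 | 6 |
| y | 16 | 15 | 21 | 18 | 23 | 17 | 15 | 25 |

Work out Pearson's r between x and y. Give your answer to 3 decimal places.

n = 8, Σx = 95, Σy = 150, Σx² = 1239, Σy² = 2914, Σxy = 1682
nΣxy − ΣxΣy = 13456 − 14250 = -794
nΣx² − (Σx)² = 9912 − 9025 = 887; nΣy² − (Σy)² = 23312 − 22500 = 812
r = -794 / √(887 × 812) = -794 / 848.6719 ≈ -0.936

-0.936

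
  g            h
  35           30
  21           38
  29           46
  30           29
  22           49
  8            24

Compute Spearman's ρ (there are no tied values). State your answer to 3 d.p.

0.086

Rank g: 6, 2, 4, 5, 3, 1
Rank h: 3, 4, 5, 2, 6, 1
d = rank(g) − rank(h): 3, -2, -1, 3, -3, 0; Σd² = 32
ρ = 1 − 6Σd² / [n(n²−1)] = 1 − 6×32 / (6×35) = 1 − 192/210 ≈ 0.086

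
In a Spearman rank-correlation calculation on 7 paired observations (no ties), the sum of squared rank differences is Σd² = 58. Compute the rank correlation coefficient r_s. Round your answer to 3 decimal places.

ρ = 1 − 6Σd² / [n(n²−1)] = 1 − 6×58 / (7×48)
  = 1 − 348/336 = 1 − 1.0357 ≈ -0.036

-0.036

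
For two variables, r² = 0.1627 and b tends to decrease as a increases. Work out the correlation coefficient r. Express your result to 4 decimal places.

|r| = √0.1627 = 0.4034
The association is negative, so r = −0.4034.

-0.4034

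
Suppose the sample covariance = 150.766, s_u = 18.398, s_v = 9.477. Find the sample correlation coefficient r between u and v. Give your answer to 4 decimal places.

r = Cov(u,v) / (s_u · s_v) = 150.766 / (18.398 × 9.477)
  = 150.766 / 174.3578 ≈ 0.8647

0.8647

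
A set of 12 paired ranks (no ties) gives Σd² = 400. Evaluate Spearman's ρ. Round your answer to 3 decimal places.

ρ = 1 − 6Σd² / [n(n²−1)] = 1 − 6×400 / (12×143)
  = 1 − 2400/1716 = 1 − 1.3986 ≈ -0.399

-0.399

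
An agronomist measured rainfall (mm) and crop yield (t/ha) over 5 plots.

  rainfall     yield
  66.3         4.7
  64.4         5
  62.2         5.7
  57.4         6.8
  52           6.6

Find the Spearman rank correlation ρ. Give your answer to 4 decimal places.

-0.9000

Rank rainfall: 5, 4, 3, 2, 1
Rank yield: 1, 2, 3, 5, 4
d = rank(rainfall) − rank(yield): 4, 2, 0, -3, -3; Σd² = 38
ρ = 1 − 6Σd² / [n(n²−1)] = 1 − 6×38 / (5×24) = 1 − 228/120 ≈ -0.9000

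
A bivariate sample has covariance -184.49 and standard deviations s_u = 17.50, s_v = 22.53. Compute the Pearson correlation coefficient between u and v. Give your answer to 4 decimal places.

-0.4679

r = Cov(u,v) / (s_u · s_v) = -184.49 / (17.50 × 22.53)
  = -184.49 / 394.2750 ≈ -0.4679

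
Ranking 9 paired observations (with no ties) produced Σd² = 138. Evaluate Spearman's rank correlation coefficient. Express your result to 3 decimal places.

ρ = 1 − 6Σd² / [n(n²−1)] = 1 − 6×138 / (9×80)
  = 1 − 828/720 = 1 − 1.1500 ≈ -0.150

-0.150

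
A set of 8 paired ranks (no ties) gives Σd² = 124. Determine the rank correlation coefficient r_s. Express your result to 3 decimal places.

ρ = 1 − 6Σd² / [n(n²−1)] = 1 − 6×124 / (8×63)
  = 1 − 744/504 = 1 − 1.4762 ≈ -0.476

-0.476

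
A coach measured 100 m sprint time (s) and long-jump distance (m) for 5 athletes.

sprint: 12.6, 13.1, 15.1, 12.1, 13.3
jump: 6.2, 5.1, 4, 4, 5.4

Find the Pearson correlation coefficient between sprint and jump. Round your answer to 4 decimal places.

-0.3422

n = 5, Σx = 66.2, Σy = 24.7, Σx² = 881.68, Σy² = 125.61, Σxy = 325.55
nΣxy − ΣxΣy = 1627.75 − 1635.14 = -7.39
nΣx² − (Σx)² = 4408.4 − 4382.44 = 25.96; nΣy² − (Σy)² = 628.05 − 610.09 = 17.96
r = -7.39 / √(25.96 × 17.96) = -7.39 / 21.5926 ≈ -0.3422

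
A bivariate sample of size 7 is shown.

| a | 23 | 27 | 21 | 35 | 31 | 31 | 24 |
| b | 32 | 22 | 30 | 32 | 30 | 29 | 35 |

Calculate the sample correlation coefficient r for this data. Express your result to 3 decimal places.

n = 7, Σa = 192, Σb = 210, Σa² = 5422, Σb² = 6398, Σab = 5749
nΣab − ΣaΣb = 40243 − 40320 = -77
nΣa² − (Σa)² = 37954 − 36864 = 1090; nΣb² − (Σb)² = 44786 − 44100 = 686
r = -77 / √(1090 × 686) = -77 / 864.7196 ≈ -0.089

-0.089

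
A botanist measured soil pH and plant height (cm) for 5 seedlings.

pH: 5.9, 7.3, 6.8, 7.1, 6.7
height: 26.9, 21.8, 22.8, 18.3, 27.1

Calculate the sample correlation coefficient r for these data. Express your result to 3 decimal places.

n = 5, Σx = 33.8, Σy = 116.9, Σx² = 229.64, Σy² = 2787.99, Σxy = 784.39
nΣxy − ΣxΣy = 3921.95 − 3951.22 = -29.27
nΣx² − (Σx)² = 1148.2 − 1142.44 = 5.76; nΣy² − (Σy)² = 13939.95 − 13665.61 = 274.34
r = -29.27 / √(5.76 × 274.34) = -29.27 / 39.7517 ≈ -0.736

-0.736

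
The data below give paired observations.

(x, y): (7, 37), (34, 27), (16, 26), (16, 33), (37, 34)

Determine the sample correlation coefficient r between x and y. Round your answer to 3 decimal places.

n = 5, Σx = 110, Σy = 157, Σx² = 3086, Σy² = 5019, Σxy = 3379
nΣxy − ΣxΣy = 16895 − 17270 = -375
nΣx² − (Σx)² = 15430 − 12100 = 3330; nΣy² − (Σy)² = 25095 − 24649 = 446
r = -375 / √(3330 × 446) = -375 / 1218.6796 ≈ -0.308

-0.308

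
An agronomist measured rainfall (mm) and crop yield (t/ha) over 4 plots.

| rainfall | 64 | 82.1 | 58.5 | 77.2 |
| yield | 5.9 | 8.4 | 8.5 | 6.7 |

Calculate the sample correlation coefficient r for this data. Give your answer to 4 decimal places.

n = 4, Σx = 281.8, Σy = 29.5, Σx² = 20218.5, Σy² = 222.51, Σxy = 2081.73
nΣxy − ΣxΣy = 8326.92 − 8313.1 = 13.82
nΣx² − (Σx)² = 80874 − 79411.24 = 1462.76; nΣy² − (Σy)² = 890.04 − 870.25 = 19.79
r = 13.82 / √(1462.76 × 19.79) = 13.82 / 170.1412 ≈ 0.0812

0.0812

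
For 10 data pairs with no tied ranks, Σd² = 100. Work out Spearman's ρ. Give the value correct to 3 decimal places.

ρ = 1 − 6Σd² / [n(n²−1)] = 1 − 6×100 / (10×99)
  = 1 − 600/990 = 1 − 0.6061 ≈ 0.394

0.394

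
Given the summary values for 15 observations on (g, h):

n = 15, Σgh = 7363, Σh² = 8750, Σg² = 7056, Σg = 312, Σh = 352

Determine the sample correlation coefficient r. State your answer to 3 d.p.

r = (nΣgh − ΣgΣh) / √[(nΣg² − (Σg)²)(nΣh² − (Σh)²)]
Numerator: 15×7363 − 312×352 = 621
Denominator: √[(105840 − 97344)(131250 − 123904)] = √[8496 × 7346] = 7900.1023
r = 621 / 7900.1023 ≈ 0.079

0.079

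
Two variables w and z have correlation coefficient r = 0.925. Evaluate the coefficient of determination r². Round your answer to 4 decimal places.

r² = (0.925)² = 0.8556

0.8556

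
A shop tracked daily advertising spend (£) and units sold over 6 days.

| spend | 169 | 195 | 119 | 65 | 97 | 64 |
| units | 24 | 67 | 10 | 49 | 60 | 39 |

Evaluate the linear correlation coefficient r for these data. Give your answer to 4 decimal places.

0.0661

n = 6, Σx = 709, Σy = 249, Σx² = 98477, Σy² = 12687, Σxy = 29812
nΣxy − ΣxΣy = 178872 − 176541 = 2331
nΣx² − (Σx)² = 590862 − 502681 = 88181; nΣy² − (Σy)² = 76122 − 62001 = 14121
r = 2331 / √(88181 × 14121) = 2331 / 35287.4468 ≈ 0.0661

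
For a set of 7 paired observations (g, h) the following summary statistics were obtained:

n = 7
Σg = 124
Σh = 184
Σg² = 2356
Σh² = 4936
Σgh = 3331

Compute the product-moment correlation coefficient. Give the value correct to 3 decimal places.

0.568

r = (nΣgh − ΣgΣh) / √[(nΣg² − (Σg)²)(nΣh² − (Σh)²)]
Numerator: 7×3331 − 124×184 = 501
Denominator: √[(16492 − 15376)(34552 − 33856)] = √[1116 × 696] = 881.3263
r = 501 / 881.3263 ≈ 0.568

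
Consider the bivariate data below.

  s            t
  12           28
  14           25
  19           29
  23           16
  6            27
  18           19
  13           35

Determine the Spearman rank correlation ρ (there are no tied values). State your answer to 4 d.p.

Rank s: 2, 4, 6, 7, 1, 5, 3
Rank t: 5, 3, 6, 1, 4, 2, 7
d = rank(s) − rank(t): -3, 1, 0, 6, -3, 3, -4; Σd² = 80
ρ = 1 − 6Σd² / [n(n²−1)] = 1 − 6×80 / (7×48) = 1 − 480/336 ≈ -0.4286

-0.4286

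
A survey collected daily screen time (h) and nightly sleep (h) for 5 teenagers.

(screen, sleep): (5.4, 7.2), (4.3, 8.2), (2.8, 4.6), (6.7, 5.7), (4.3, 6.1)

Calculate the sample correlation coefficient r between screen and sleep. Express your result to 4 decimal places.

n = 5, Σx = 23.5, Σy = 31.8, Σx² = 118.87, Σy² = 209.94, Σxy = 151.44
nΣxy − ΣxΣy = 757.2 − 747.3 = 9.9
nΣx² − (Σx)² = 594.35 − 552.25 = 42.1; nΣy² − (Σy)² = 1049.7 − 1011.24 = 38.46
r = 9.9 / √(42.1 × 38.46) = 9.9 / 40.2389 ≈ 0.2460

0.2460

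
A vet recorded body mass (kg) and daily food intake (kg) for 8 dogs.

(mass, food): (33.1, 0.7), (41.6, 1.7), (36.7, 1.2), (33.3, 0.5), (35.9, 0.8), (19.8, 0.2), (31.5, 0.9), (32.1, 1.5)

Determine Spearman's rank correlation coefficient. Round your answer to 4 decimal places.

Rank mass: 4, 8, 7, 5, 6, 1, 2, 3
Rank food: 3, 8, 6, 2, 4, 1, 5, 7
d = rank(mass) − rank(food): 1, 0, 1, 3, 2, 0, -3, -4; Σd² = 40
ρ = 1 − 6Σd² / [n(n²−1)] = 1 − 6×40 / (8×63) = 1 − 240/504 ≈ 0.5238

0.5238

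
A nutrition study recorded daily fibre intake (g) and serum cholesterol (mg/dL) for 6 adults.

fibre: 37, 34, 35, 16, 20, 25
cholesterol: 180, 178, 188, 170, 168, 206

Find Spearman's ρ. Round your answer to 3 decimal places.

Rank fibre: 6, 4, 5, 1, 2, 3
Rank cholesterol: 4, 3, 5, 2, 1, 6
d = rank(fibre) − rank(cholesterol): 2, 1, 0, -1, 1, -3; Σd² = 16
ρ = 1 − 6Σd² / [n(n²−1)] = 1 − 6×16 / (6×35) = 1 − 96/210 ≈ 0.543

0.543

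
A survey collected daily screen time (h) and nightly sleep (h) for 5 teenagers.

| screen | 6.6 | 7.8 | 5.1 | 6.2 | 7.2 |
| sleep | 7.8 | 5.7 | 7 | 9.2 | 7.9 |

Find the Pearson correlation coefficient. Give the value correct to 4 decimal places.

n = 5, Σx = 32.9, Σy = 37.6, Σx² = 220.69, Σy² = 289.38, Σxy = 245.56
nΣxy − ΣxΣy = 1227.8 − 1237.04 = -9.24
nΣx² − (Σx)² = 1103.45 − 1082.41 = 21.04; nΣy² − (Σy)² = 1446.9 − 1413.76 = 33.14
r = -9.24 / √(21.04 × 33.14) = -9.24 / 26.4058 ≈ -0.3499

-0.3499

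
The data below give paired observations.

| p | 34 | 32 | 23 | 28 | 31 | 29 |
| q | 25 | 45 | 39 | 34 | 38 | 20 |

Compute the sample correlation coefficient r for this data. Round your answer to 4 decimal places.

-0.1812

n = 6, Σp = 177, Σq = 201, Σp² = 5295, Σq² = 7171, Σpq = 5897
nΣpq − ΣpΣq = 35382 − 35577 = -195
nΣp² − (Σp)² = 31770 − 31329 = 441; nΣq² − (Σq)² = 43026 − 40401 = 2625
r = -195 / √(441 × 2625) = -195 / 1075.9298 ≈ -0.1812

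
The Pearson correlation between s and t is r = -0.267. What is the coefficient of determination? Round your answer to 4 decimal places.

r² = (-0.267)² = 0.0713

0.0713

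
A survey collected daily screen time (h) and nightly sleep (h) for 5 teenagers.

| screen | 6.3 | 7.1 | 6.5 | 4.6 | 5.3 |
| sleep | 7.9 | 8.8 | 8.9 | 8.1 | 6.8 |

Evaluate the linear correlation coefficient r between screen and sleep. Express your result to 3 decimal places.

0.598

n = 5, Σx = 29.8, Σy = 40.5, Σx² = 181.6, Σy² = 330.91, Σxy = 243.4
nΣxy − ΣxΣy = 1217 − 1206.9 = 10.1
nΣx² − (Σx)² = 908 − 888.04 = 19.96; nΣy² − (Σy)² = 1654.55 − 1640.25 = 14.3
r = 10.1 / √(19.96 × 14.3) = 10.1 / 16.8946 ≈ 0.598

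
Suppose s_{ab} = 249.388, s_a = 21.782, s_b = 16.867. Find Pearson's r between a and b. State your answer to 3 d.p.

0.679

r = Cov(a,b) / (s_a · s_b) = 249.388 / (21.782 × 16.867)
  = 249.388 / 367.3970 ≈ 0.679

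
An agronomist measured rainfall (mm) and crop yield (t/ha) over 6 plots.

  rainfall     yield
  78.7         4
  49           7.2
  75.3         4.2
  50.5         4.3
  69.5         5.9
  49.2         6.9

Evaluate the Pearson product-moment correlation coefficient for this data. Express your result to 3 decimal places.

-0.652

n = 6, Σx = 372.2, Σy = 32.5, Σx² = 24065.92, Σy² = 186.39, Σxy = 1950.54
nΣxy − ΣxΣy = 11703.24 − 12096.5 = -393.26
nΣx² − (Σx)² = 144395.52 − 138532.84 = 5862.68; nΣy² − (Σy)² = 1118.34 − 1056.25 = 62.09
r = -393.26 / √(5862.68 × 62.09) = -393.26 / 603.3356 ≈ -0.652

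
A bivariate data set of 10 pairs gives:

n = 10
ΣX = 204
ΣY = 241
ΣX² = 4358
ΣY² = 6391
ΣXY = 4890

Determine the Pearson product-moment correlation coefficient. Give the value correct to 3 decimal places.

r = (nΣXY − ΣXΣY) / √[(nΣX² − (ΣX)²)(nΣY² − (ΣY)²)]
Numerator: 10×4890 − 204×241 = -264
Denominator: √[(43580 − 41616)(63910 − 58081)] = √[1964 × 5829] = 3383.5124
r = -264 / 3383.5124 ≈ -0.078

-0.078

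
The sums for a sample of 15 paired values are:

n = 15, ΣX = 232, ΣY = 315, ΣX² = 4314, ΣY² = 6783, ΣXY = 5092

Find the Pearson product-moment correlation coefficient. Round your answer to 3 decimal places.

r = (nΣXY − ΣXΣY) / √[(nΣX² − (ΣX)²)(nΣY² − (ΣY)²)]
Numerator: 15×5092 − 232×315 = 3300
Denominator: √[(64710 − 53824)(101745 − 99225)] = √[10886 × 2520] = 5237.6254
r = 3300 / 5237.6254 ≈ 0.630

0.630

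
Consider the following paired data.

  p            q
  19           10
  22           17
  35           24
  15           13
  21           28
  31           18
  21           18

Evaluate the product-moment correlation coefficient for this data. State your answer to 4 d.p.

n = 7, Σp = 164, Σq = 128, Σp² = 4138, Σq² = 2566, Σpq = 3123
nΣpq − ΣpΣq = 21861 − 20992 = 869
nΣp² − (Σp)² = 28966 − 26896 = 2070; nΣq² − (Σq)² = 17962 − 16384 = 1578
r = 869 / √(2070 × 1578) = 869 / 1807.3351 ≈ 0.4808

0.4808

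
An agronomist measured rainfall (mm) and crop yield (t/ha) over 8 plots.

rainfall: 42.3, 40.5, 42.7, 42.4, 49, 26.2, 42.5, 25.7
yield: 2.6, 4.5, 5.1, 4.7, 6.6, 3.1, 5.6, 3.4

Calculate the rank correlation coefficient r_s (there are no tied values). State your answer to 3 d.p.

0.810

Rank rainfall: 4, 3, 7, 5, 8, 2, 6, 1
Rank yield: 1, 4, 6, 5, 8, 2, 7, 3
d = rank(rainfall) − rank(yield): 3, -1, 1, 0, 0, 0, -1, -2; Σd² = 16
ρ = 1 − 6Σd² / [n(n²−1)] = 1 − 6×16 / (8×63) = 1 − 96/504 ≈ 0.810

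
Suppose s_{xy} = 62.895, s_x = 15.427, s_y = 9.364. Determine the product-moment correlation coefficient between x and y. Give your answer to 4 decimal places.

r = Cov(x,y) / (s_x · s_y) = 62.895 / (15.427 × 9.364)
  = 62.895 / 144.4584 ≈ 0.4354

0.4354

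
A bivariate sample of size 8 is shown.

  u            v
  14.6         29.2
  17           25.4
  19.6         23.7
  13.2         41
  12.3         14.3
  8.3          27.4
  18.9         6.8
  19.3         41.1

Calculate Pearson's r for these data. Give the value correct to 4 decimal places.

n = 8, Σu = 123.2, Σv = 208.9, Σu² = 2010.44, Σv² = 6431.19, Σuv = 3188.9
nΣuv − ΣuΣv = 25511.2 − 25736.48 = -225.28
nΣu² − (Σu)² = 16083.52 − 15178.24 = 905.28; nΣv² − (Σv)² = 51449.52 − 43639.21 = 7810.31
r = -225.28 / √(905.28 × 7810.31) = -225.28 / 2659.0445 ≈ -0.0847

-0.0847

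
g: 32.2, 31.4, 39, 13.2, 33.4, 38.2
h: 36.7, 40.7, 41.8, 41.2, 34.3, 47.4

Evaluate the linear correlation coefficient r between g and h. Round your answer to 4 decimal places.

0.1341

n = 6, Σg = 187.4, Σh = 242.1, Σg² = 6292.84, Σh² = 9871.31, Σgh = 7590.06
nΣgh − ΣgΣh = 45540.36 − 45369.54 = 170.82
nΣg² − (Σg)² = 37757.04 − 35118.76 = 2638.28; nΣh² − (Σh)² = 59227.86 − 58612.41 = 615.45
r = 170.82 / √(2638.28 × 615.45) = 170.82 / 1274.2564 ≈ 0.1341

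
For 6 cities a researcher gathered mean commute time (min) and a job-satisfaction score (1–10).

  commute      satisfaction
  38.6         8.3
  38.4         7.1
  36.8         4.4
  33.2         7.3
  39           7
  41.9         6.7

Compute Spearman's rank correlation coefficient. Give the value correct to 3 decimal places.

Rank commute: 4, 3, 2, 1, 5, 6
Rank satisfaction: 6, 4, 1, 5, 3, 2
d = rank(commute) − rank(satisfaction): -2, -1, 1, -4, 2, 4; Σd² = 42
ρ = 1 − 6Σd² / [n(n²−1)] = 1 − 6×42 / (6×35) = 1 − 252/210 ≈ -0.200

-0.200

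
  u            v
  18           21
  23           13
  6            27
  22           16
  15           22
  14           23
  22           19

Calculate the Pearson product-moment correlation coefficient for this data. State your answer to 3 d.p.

-0.926

n = 7, Σu = 120, Σv = 141, Σu² = 2278, Σv² = 2969, Σuv = 2261
nΣuv − ΣuΣv = 15827 − 16920 = -1093
nΣu² − (Σu)² = 15946 − 14400 = 1546; nΣv² − (Σv)² = 20783 − 19881 = 902
r = -1093 / √(1546 × 902) = -1093 / 1180.8861 ≈ -0.926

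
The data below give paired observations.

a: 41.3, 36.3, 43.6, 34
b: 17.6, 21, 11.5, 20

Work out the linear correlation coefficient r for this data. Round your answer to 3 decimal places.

n = 4, Σa = 155.2, Σb = 70.1, Σa² = 6080.34, Σb² = 1283.01, Σab = 2670.58
nΣab − ΣaΣb = 10682.32 − 10879.52 = -197.2
nΣa² − (Σa)² = 24321.36 − 24087.04 = 234.32; nΣb² − (Σb)² = 5132.04 − 4914.01 = 218.03
r = -197.2 / √(234.32 × 218.03) = -197.2 / 226.0283 ≈ -0.872

-0.872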